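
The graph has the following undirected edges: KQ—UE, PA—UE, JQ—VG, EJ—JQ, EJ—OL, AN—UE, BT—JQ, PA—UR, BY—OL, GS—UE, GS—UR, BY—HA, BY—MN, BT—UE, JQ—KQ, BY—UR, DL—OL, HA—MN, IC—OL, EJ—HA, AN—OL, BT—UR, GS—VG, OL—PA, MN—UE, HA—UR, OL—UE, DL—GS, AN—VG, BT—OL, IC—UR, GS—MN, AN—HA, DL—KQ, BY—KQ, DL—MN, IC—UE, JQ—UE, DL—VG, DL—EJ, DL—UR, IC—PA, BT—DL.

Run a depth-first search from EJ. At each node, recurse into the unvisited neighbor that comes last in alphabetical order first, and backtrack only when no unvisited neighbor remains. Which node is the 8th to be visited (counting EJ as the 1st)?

Visit EJ
EJ → OL
OL → UE
UE → PA
PA → UR
UR → IC
UR → HA
HA → MN
MN → GS
GS → VG
VG → JQ
JQ → KQ
KQ → DL
DL → BT
KQ → BY
VG → AN

Visit order: EJ, OL, UE, PA, UR, IC, HA, MN, GS, VG, JQ, KQ, DL, BT, BY, AN

MN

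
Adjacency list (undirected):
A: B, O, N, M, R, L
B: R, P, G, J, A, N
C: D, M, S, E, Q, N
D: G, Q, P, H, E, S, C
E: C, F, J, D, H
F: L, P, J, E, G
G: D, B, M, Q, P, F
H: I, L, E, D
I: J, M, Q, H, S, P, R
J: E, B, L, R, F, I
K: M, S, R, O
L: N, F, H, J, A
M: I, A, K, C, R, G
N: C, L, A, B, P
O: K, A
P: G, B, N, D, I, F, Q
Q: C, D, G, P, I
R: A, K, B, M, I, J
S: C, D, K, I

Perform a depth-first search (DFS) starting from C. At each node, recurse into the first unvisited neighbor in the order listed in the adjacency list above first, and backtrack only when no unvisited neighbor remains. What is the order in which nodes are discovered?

C → D → G → B → R → A → O → K → M → I → J → E → F → L → N → P → Q → H → S

Visit C
C → D
D → G
G → B
B → R
R → A
A → O
O → K
K → M
M → I
I → J
J → E
E → F
F → L
L → N
N → P
P → Q
L → H
I → S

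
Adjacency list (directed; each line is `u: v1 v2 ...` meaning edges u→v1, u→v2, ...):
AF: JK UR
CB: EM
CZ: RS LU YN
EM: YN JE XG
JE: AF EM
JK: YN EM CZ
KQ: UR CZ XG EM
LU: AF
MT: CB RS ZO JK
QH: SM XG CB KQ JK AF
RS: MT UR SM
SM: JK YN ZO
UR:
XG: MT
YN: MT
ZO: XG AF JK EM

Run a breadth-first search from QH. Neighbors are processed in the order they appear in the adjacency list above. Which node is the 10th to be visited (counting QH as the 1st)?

Visit QH; enqueue SM, XG, CB, KQ, JK, AF → queue [SM, XG, CB, KQ, JK, AF]
Visit SM; enqueue YN, ZO → queue [XG, CB, KQ, JK, AF, YN, ZO]
Visit XG; enqueue MT → queue [CB, KQ, JK, AF, YN, ZO, MT]
Visit CB; enqueue EM → queue [KQ, JK, AF, YN, ZO, MT, EM]
Visit KQ; enqueue UR, CZ → queue [JK, AF, YN, ZO, MT, EM, UR, CZ]
Visit JK → queue [AF, YN, ZO, MT, EM, UR, CZ]
Visit AF → queue [YN, ZO, MT, EM, UR, CZ]
Visit YN → queue [ZO, MT, EM, UR, CZ]
Visit ZO → queue [MT, EM, UR, CZ]
Visit MT; enqueue RS → queue [EM, UR, CZ, RS]
Visit EM; enqueue JE → queue [UR, CZ, RS, JE]
Visit UR → queue [CZ, RS, JE]
Visit CZ; enqueue LU → queue [RS, JE, LU]
Visit RS → queue [JE, LU]
Visit JE → queue [LU]
Visit LU → queue []

Visit order: QH, SM, XG, CB, KQ, JK, AF, YN, ZO, MT, EM, UR, CZ, RS, JE, LU

MT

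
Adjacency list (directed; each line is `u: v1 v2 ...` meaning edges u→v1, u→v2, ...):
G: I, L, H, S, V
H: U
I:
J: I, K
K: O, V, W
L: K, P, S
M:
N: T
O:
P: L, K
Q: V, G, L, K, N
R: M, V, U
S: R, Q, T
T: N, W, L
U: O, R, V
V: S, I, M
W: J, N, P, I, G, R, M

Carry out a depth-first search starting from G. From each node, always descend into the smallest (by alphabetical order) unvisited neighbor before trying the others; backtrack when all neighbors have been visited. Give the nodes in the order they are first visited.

Visit G
G → H
H → U
U → O
U → R
R → M
R → V
V → I
V → S
S → Q
Q → K
K → W
W → J
W → N
N → T
T → L
L → P

G -> H -> U -> O -> R -> M -> V -> I -> S -> Q -> K -> W -> J -> N -> T -> L -> P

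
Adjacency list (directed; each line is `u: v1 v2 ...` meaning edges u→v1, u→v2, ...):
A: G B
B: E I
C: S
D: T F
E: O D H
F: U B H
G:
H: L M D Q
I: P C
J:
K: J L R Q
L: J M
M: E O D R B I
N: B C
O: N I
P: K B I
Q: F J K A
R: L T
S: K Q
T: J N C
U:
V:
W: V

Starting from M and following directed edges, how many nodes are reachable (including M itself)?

21

BFS from M visits: M, E, O, D, R, B, I, H, N, T, F, L, P, C, Q, J, U, K, S, A, G
Reachable nodes: 21 of 23 total.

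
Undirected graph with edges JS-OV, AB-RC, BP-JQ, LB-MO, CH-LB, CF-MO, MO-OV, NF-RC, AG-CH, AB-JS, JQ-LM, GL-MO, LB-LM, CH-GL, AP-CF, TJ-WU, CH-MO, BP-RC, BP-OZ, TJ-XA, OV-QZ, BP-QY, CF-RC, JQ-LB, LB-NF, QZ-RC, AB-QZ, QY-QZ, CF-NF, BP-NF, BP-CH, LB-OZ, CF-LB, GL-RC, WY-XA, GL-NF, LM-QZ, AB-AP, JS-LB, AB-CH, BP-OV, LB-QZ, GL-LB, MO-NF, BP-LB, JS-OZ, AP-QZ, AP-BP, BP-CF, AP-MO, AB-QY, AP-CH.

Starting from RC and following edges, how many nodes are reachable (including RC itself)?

18

BFS from RC visits: RC, AB, BP, CF, GL, NF, QZ, AP, CH, JS, QY, JQ, LB, OV, OZ, MO, LM, AG
Reachable nodes: 18 of 22 total.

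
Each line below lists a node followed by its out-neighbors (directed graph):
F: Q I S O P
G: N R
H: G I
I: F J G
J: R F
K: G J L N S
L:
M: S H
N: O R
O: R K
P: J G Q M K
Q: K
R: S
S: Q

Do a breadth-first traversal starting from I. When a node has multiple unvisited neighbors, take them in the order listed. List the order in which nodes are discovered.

Visit I; enqueue F, J, G → queue [F, J, G]
Visit F; enqueue Q, S, O, P → queue [J, G, Q, S, O, P]
Visit J; enqueue R → queue [G, Q, S, O, P, R]
Visit G; enqueue N → queue [Q, S, O, P, R, N]
Visit Q; enqueue K → queue [S, O, P, R, N, K]
Visit S → queue [O, P, R, N, K]
Visit O → queue [P, R, N, K]
Visit P; enqueue M → queue [R, N, K, M]
Visit R → queue [N, K, M]
Visit N → queue [K, M]
Visit K; enqueue L → queue [M, L]
Visit M; enqueue H → queue [L, H]
Visit L → queue [H]
Visit H → queue []

I, F, J, G, Q, S, O, P, R, N, K, M, L, H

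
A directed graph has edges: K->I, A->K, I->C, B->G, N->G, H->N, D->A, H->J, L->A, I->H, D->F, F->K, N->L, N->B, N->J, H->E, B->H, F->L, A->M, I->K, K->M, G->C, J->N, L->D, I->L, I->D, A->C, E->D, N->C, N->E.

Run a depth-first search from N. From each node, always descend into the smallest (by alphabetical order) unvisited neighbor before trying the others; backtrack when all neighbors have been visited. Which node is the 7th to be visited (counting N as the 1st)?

D

Visit N
N → B
B → G
G → C
B → H
H → E
E → D
D → A
A → K
K → I
I → L
K → M
D → F
H → J

Visit order: N, B, G, C, H, E, D, A, K, I, L, M, F, J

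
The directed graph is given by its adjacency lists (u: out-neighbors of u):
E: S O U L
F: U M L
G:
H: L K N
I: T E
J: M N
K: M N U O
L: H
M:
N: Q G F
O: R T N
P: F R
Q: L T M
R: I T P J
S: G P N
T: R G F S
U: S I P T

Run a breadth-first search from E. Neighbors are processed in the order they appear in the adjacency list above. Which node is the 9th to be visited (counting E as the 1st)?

R

Visit E; enqueue S, O, U, L → queue [S, O, U, L]
Visit S; enqueue G, P, N → queue [O, U, L, G, P, N]
Visit O; enqueue R, T → queue [U, L, G, P, N, R, T]
Visit U; enqueue I → queue [L, G, P, N, R, T, I]
Visit L; enqueue H → queue [G, P, N, R, T, I, H]
Visit G → queue [P, N, R, T, I, H]
Visit P; enqueue F → queue [N, R, T, I, H, F]
Visit N; enqueue Q → queue [R, T, I, H, F, Q]
Visit R; enqueue J → queue [T, I, H, F, Q, J]
Visit T → queue [I, H, F, Q, J]
Visit I → queue [H, F, Q, J]
Visit H; enqueue K → queue [F, Q, J, K]
Visit F; enqueue M → queue [Q, J, K, M]
Visit Q → queue [J, K, M]
Visit J → queue [K, M]
Visit K → queue [M]
Visit M → queue []

Visit order: E, S, O, U, L, G, P, N, R, T, I, H, F, Q, J, K, M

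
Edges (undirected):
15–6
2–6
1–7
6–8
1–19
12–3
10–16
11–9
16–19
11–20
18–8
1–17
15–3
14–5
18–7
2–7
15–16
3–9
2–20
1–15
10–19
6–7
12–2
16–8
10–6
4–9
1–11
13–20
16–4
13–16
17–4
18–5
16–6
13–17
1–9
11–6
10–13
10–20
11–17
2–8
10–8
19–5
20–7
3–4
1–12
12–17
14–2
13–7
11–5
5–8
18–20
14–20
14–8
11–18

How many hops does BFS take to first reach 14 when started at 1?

3

Level 0: 1
Level 1: 7, 9, 11, 12, 15, 17, 19
Level 2: 2, 3, 4, 5, 6, 10, 13, 16, 18, 20
Level 3: 8, 14
14 first appears at level 3.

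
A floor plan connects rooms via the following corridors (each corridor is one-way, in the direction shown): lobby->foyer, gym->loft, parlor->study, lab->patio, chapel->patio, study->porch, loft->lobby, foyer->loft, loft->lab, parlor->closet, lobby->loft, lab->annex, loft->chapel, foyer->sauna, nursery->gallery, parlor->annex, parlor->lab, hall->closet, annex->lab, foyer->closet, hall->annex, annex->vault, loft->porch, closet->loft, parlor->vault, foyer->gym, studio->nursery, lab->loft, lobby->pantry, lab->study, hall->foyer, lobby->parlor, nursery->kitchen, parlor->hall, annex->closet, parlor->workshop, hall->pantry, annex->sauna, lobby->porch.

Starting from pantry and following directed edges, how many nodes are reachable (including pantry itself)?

1

BFS from pantry visits: pantry
Reachable nodes: 1 of 21 total.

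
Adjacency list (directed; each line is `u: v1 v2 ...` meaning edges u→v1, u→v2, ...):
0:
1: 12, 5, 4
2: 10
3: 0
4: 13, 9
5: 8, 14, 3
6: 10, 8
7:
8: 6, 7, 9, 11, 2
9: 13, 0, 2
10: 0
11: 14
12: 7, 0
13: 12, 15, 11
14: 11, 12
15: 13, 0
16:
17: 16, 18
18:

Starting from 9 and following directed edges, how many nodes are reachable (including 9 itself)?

10

BFS from 9 visits: 9, 13, 0, 2, 12, 15, 11, 10, 7, 14
Reachable nodes: 10 of 19 total.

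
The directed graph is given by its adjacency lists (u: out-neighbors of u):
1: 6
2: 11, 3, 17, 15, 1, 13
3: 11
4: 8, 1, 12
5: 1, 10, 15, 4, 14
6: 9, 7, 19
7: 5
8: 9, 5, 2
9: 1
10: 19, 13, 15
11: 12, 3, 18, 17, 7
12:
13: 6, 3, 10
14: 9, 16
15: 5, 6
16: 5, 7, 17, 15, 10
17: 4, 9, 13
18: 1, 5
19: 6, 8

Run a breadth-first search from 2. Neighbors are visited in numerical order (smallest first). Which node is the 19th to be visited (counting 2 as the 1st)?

16

Visit 2; enqueue 1, 3, 11, 13, 15, 17 → queue [1, 3, 11, 13, 15, 17]
Visit 1; enqueue 6 → queue [3, 11, 13, 15, 17, 6]
Visit 3 → queue [11, 13, 15, 17, 6]
Visit 11; enqueue 7, 12, 18 → queue [13, 15, 17, 6, 7, 12, 18]
Visit 13; enqueue 10 → queue [15, 17, 6, 7, 12, 18, 10]
Visit 15; enqueue 5 → queue [17, 6, 7, 12, 18, 10, 5]
Visit 17; enqueue 4, 9 → queue [6, 7, 12, 18, 10, 5, 4, 9]
Visit 6; enqueue 19 → queue [7, 12, 18, 10, 5, 4, 9, 19]
Visit 7 → queue [12, 18, 10, 5, 4, 9, 19]
Visit 12 → queue [18, 10, 5, 4, 9, 19]
Visit 18 → queue [10, 5, 4, 9, 19]
Visit 10 → queue [5, 4, 9, 19]
Visit 5; enqueue 14 → queue [4, 9, 19, 14]
Visit 4; enqueue 8 → queue [9, 19, 14, 8]
Visit 9 → queue [19, 14, 8]
Visit 19 → queue [14, 8]
Visit 14; enqueue 16 → queue [8, 16]
Visit 8 → queue [16]
Visit 16 → queue []

Visit order: 2, 1, 3, 11, 13, 15, 17, 6, 7, 12, 18, 10, 5, 4, 9, 19, 14, 8, 16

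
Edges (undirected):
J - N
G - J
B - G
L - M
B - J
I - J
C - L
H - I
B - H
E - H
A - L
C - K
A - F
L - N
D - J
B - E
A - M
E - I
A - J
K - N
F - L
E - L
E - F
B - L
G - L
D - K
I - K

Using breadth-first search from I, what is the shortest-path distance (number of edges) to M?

Level 0: I
Level 1: E, H, J, K
Level 2: A, B, C, D, F, G, L, N
Level 3: M
M first appears at level 3.

3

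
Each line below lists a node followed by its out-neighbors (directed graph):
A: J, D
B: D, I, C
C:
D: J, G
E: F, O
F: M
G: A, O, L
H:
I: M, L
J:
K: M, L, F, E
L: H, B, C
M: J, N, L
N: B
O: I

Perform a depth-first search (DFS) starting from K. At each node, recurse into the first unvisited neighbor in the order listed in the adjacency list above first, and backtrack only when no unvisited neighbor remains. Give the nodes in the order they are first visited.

K -> M -> J -> N -> B -> D -> G -> A -> O -> I -> L -> H -> C -> F -> E

Visit K
K → M
M → J
M → N
N → B
B → D
D → G
G → A
G → O
O → I
I → L
L → H
L → C
K → F
K → E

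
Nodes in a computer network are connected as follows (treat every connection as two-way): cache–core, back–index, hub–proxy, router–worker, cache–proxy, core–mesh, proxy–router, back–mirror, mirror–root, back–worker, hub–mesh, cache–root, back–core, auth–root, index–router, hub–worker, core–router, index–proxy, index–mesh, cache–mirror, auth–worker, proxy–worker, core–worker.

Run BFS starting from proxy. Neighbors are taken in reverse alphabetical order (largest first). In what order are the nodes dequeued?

proxy worker router index hub cache core back auth mesh root mirror

Visit proxy; enqueue worker, router, index, hub, cache → queue [worker, router, index, hub, cache]
Visit worker; enqueue core, back, auth → queue [router, index, hub, cache, core, back, auth]
Visit router → queue [index, hub, cache, core, back, auth]
Visit index; enqueue mesh → queue [hub, cache, core, back, auth, mesh]
Visit hub → queue [cache, core, back, auth, mesh]
Visit cache; enqueue root, mirror → queue [core, back, auth, mesh, root, mirror]
Visit core → queue [back, auth, mesh, root, mirror]
Visit back → queue [auth, mesh, root, mirror]
Visit auth → queue [mesh, root, mirror]
Visit mesh → queue [root, mirror]
Visit root → queue [mirror]
Visit mirror → queue []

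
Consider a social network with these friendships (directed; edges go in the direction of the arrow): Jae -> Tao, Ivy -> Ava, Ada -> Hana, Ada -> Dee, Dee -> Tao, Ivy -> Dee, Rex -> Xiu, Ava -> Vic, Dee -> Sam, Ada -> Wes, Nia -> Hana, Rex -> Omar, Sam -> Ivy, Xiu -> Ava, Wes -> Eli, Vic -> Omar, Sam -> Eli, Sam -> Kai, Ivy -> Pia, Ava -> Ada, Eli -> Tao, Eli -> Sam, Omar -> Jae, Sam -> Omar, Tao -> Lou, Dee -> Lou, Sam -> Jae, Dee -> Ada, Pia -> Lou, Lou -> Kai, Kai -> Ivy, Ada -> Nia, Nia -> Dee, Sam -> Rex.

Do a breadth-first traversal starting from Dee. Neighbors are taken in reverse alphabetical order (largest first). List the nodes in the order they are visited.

Visit Dee; enqueue Tao, Sam, Lou, Ada → queue [Tao, Sam, Lou, Ada]
Visit Tao → queue [Sam, Lou, Ada]
Visit Sam; enqueue Rex, Omar, Kai, Jae, Ivy, Eli → queue [Lou, Ada, Rex, Omar, Kai, Jae, Ivy, Eli]
Visit Lou → queue [Ada, Rex, Omar, Kai, Jae, Ivy, Eli]
Visit Ada; enqueue Wes, Nia, Hana → queue [Rex, Omar, Kai, Jae, Ivy, Eli, Wes, Nia, Hana]
Visit Rex; enqueue Xiu → queue [Omar, Kai, Jae, Ivy, Eli, Wes, Nia, Hana, Xiu]
Visit Omar → queue [Kai, Jae, Ivy, Eli, Wes, Nia, Hana, Xiu]
Visit Kai → queue [Jae, Ivy, Eli, Wes, Nia, Hana, Xiu]
Visit Jae → queue [Ivy, Eli, Wes, Nia, Hana, Xiu]
Visit Ivy; enqueue Pia, Ava → queue [Eli, Wes, Nia, Hana, Xiu, Pia, Ava]
Visit Eli → queue [Wes, Nia, Hana, Xiu, Pia, Ava]
Visit Wes → queue [Nia, Hana, Xiu, Pia, Ava]
Visit Nia → queue [Hana, Xiu, Pia, Ava]
Visit Hana → queue [Xiu, Pia, Ava]
Visit Xiu → queue [Pia, Ava]
Visit Pia → queue [Ava]
Visit Ava; enqueue Vic → queue [Vic]
Visit Vic → queue []

Dee → Tao → Sam → Lou → Ada → Rex → Omar → Kai → Jae → Ivy → Eli → Wes → Nia → Hana → Xiu → Pia → Ava → Vic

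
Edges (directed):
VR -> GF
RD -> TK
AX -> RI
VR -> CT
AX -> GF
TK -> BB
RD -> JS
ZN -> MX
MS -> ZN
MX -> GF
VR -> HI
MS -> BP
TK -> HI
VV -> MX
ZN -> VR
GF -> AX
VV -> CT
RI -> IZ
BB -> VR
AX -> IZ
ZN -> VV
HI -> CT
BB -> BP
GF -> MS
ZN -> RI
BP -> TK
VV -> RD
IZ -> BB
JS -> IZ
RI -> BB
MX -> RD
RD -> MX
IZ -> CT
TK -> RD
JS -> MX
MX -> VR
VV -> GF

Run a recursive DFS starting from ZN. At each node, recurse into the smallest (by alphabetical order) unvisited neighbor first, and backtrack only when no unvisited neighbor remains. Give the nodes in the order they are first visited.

Visit ZN
ZN → MX
MX → GF
GF → AX
AX → IZ
IZ → BB
BB → BP
BP → TK
TK → HI
HI → CT
TK → RD
RD → JS
BB → VR
AX → RI
GF → MS
ZN → VV

ZN -> MX -> GF -> AX -> IZ -> BB -> BP -> TK -> HI -> CT -> RD -> JS -> VR -> RI -> MS -> VV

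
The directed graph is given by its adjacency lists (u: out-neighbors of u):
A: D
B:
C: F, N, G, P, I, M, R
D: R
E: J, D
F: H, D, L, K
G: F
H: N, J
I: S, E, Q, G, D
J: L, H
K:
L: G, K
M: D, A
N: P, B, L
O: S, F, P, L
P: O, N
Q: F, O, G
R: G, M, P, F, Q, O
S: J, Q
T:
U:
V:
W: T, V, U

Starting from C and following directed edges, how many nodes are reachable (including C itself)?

BFS from C visits: C, F, G, I, M, N, P, R, D, H, K, L, E, Q, S, A, B, O, J
Reachable nodes: 19 of 23 total.

19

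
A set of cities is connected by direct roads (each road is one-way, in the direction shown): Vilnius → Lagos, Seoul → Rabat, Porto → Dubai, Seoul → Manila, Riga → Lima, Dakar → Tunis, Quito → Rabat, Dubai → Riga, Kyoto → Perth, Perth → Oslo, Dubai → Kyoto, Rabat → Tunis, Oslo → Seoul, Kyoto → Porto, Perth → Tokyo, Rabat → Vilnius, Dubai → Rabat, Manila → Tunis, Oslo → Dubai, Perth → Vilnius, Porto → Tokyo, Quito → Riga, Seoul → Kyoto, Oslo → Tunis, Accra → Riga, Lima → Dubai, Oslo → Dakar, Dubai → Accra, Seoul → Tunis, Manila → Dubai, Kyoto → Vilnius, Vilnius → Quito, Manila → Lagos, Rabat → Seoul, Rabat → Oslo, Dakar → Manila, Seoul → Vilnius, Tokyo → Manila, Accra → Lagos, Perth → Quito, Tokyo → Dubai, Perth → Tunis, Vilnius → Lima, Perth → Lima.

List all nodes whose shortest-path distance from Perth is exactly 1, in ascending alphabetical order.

Lima, Oslo, Quito, Tokyo, Tunis, Vilnius

Level 0: Perth
Level 1: Lima, Oslo, Quito, Tokyo, Tunis, Vilnius
Level 2: Dakar, Dubai, Lagos, Manila, Rabat, Riga, Seoul
Level 3: Accra, Kyoto
Level 4: Porto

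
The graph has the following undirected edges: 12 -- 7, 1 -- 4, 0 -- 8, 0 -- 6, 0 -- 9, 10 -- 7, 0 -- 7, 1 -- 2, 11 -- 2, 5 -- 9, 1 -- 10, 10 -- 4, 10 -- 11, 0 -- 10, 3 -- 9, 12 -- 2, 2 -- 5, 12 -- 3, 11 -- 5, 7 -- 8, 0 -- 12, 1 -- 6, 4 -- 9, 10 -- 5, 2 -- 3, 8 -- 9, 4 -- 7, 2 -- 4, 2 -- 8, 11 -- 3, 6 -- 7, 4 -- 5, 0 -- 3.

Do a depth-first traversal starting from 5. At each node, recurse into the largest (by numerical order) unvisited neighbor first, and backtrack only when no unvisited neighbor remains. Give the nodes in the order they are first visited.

5 -> 11 -> 10 -> 7 -> 12 -> 3 -> 9 -> 8 -> 2 -> 4 -> 1 -> 6 -> 0

Visit 5
5 → 11
11 → 10
10 → 7
7 → 12
12 → 3
3 → 9
9 → 8
8 → 2
2 → 4
4 → 1
1 → 6
6 → 0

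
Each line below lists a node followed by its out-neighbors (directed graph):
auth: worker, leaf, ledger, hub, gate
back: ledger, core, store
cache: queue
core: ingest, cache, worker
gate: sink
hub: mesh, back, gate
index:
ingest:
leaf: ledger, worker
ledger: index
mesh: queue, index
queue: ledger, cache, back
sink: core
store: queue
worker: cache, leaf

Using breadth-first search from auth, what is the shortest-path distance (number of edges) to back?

Level 0: auth
Level 1: gate, hub, leaf, ledger, worker
Level 2: back, cache, index, mesh, sink
Level 3: core, queue, store
Level 4: ingest
back first appears at level 2.

2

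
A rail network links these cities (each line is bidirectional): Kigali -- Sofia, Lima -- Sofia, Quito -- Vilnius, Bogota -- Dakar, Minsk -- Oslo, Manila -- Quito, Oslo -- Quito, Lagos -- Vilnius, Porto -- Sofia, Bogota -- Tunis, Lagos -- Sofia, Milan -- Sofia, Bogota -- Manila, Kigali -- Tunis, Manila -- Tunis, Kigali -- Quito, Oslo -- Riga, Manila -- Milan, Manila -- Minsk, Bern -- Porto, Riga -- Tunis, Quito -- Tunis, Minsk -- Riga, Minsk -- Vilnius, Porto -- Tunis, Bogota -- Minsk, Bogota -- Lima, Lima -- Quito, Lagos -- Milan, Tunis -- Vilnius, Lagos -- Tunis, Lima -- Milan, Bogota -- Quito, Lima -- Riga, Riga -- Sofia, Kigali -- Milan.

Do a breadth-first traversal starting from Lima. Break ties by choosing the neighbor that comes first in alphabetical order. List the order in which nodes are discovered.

Lima, Bogota, Milan, Quito, Riga, Sofia, Dakar, Manila, Minsk, Tunis, Kigali, Lagos, Oslo, Vilnius, Porto, Bern

Visit Lima; enqueue Bogota, Milan, Quito, Riga, Sofia → queue [Bogota, Milan, Quito, Riga, Sofia]
Visit Bogota; enqueue Dakar, Manila, Minsk, Tunis → queue [Milan, Quito, Riga, Sofia, Dakar, Manila, Minsk, Tunis]
Visit Milan; enqueue Kigali, Lagos → queue [Quito, Riga, Sofia, Dakar, Manila, Minsk, Tunis, Kigali, Lagos]
Visit Quito; enqueue Oslo, Vilnius → queue [Riga, Sofia, Dakar, Manila, Minsk, Tunis, Kigali, Lagos, Oslo, Vilnius]
Visit Riga → queue [Sofia, Dakar, Manila, Minsk, Tunis, Kigali, Lagos, Oslo, Vilnius]
Visit Sofia; enqueue Porto → queue [Dakar, Manila, Minsk, Tunis, Kigali, Lagos, Oslo, Vilnius, Porto]
Visit Dakar → queue [Manila, Minsk, Tunis, Kigali, Lagos, Oslo, Vilnius, Porto]
Visit Manila → queue [Minsk, Tunis, Kigali, Lagos, Oslo, Vilnius, Porto]
Visit Minsk → queue [Tunis, Kigali, Lagos, Oslo, Vilnius, Porto]
Visit Tunis → queue [Kigali, Lagos, Oslo, Vilnius, Porto]
Visit Kigali → queue [Lagos, Oslo, Vilnius, Porto]
Visit Lagos → queue [Oslo, Vilnius, Porto]
Visit Oslo → queue [Vilnius, Porto]
Visit Vilnius → queue [Porto]
Visit Porto; enqueue Bern → queue [Bern]
Visit Bern → queue []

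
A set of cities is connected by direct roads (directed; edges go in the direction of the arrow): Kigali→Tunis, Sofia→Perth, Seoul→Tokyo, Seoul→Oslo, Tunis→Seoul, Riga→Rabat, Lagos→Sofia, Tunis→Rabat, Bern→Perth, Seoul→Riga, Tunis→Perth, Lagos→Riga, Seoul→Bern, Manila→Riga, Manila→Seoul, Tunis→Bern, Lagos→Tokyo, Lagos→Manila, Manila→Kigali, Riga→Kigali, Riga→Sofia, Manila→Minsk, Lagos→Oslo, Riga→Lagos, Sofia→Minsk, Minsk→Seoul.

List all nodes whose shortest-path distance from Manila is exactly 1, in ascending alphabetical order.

Kigali, Minsk, Riga, Seoul

Level 0: Manila
Level 1: Kigali, Minsk, Riga, Seoul
Level 2: Bern, Lagos, Oslo, Rabat, Sofia, Tokyo, Tunis
Level 3: Perth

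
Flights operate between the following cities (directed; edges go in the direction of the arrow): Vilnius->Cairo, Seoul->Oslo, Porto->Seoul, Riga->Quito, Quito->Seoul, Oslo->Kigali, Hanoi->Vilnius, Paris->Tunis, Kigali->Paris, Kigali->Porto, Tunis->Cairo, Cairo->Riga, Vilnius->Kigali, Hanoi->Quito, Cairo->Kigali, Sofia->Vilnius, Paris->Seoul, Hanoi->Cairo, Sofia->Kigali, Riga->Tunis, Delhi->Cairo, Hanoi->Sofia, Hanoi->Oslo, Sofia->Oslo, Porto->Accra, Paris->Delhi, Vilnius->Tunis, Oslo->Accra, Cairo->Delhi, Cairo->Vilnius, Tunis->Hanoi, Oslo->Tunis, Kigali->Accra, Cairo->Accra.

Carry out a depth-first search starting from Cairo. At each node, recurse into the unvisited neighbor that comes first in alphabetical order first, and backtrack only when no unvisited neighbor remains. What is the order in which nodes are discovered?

Visit Cairo
Cairo → Accra
Cairo → Delhi
Cairo → Kigali
Kigali → Paris
Paris → Seoul
Seoul → Oslo
Oslo → Tunis
Tunis → Hanoi
Hanoi → Quito
Hanoi → Sofia
Sofia → Vilnius
Kigali → Porto
Cairo → Riga

Cairo, Accra, Delhi, Kigali, Paris, Seoul, Oslo, Tunis, Hanoi, Quito, Sofia, Vilnius, Porto, Riga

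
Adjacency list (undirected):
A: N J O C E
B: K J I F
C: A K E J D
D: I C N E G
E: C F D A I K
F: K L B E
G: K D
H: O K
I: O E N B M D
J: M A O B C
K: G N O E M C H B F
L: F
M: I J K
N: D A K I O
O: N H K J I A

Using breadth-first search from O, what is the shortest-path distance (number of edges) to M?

2

Level 0: O
Level 1: A, H, I, J, K, N
Level 2: B, C, D, E, F, G, M
Level 3: L
M first appears at level 2.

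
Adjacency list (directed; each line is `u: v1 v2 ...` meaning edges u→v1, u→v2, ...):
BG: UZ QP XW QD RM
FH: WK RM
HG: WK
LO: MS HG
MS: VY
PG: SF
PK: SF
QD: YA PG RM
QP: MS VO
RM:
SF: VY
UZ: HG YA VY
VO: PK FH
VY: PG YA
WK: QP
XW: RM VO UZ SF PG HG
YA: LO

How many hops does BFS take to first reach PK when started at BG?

3

Level 0: BG
Level 1: QD, QP, RM, UZ, XW
Level 2: HG, MS, PG, SF, VO, VY, YA
Level 3: FH, LO, PK, WK
PK first appears at level 3.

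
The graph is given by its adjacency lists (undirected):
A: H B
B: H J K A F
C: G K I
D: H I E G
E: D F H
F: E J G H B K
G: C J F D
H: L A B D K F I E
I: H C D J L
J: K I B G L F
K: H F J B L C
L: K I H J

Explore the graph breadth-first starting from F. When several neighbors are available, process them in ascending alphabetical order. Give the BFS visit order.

Visit F; enqueue B, E, G, H, J, K → queue [B, E, G, H, J, K]
Visit B; enqueue A → queue [E, G, H, J, K, A]
Visit E; enqueue D → queue [G, H, J, K, A, D]
Visit G; enqueue C → queue [H, J, K, A, D, C]
Visit H; enqueue I, L → queue [J, K, A, D, C, I, L]
Visit J → queue [K, A, D, C, I, L]
Visit K → queue [A, D, C, I, L]
Visit A → queue [D, C, I, L]
Visit D → queue [C, I, L]
Visit C → queue [I, L]
Visit I → queue [L]
Visit L → queue []

F B E G H J K A D C I L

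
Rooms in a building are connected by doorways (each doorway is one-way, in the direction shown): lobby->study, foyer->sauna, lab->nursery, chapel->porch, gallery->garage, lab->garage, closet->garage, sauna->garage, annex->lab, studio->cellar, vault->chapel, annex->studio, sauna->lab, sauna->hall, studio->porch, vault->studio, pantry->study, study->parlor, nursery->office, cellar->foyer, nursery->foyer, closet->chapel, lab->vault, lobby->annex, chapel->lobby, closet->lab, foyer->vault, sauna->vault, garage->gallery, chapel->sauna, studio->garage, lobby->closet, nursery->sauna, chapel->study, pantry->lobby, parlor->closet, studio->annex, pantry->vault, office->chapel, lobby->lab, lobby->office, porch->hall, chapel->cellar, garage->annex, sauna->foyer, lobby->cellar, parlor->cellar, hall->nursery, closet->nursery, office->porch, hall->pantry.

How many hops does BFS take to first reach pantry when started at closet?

Level 0: closet
Level 1: chapel, garage, lab, nursery
Level 2: annex, cellar, foyer, gallery, lobby, office, porch, sauna, study, vault
Level 3: hall, parlor, studio
Level 4: pantry
pantry first appears at level 4.

4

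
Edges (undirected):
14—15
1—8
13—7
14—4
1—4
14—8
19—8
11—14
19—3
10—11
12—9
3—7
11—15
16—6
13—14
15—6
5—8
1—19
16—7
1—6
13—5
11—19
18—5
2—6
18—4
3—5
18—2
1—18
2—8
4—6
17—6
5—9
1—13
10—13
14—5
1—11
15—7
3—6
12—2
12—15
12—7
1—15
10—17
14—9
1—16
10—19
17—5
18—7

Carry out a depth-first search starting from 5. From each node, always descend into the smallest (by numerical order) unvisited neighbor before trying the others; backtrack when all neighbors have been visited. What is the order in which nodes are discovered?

5, 3, 6, 1, 4, 14, 8, 2, 12, 7, 13, 10, 11, 15, 19, 17, 16, 18, 9

Visit 5
5 → 3
3 → 6
6 → 1
1 → 4
4 → 14
14 → 8
8 → 2
2 → 12
12 → 7
7 → 13
13 → 10
10 → 11
11 → 15
11 → 19
10 → 17
7 → 16
7 → 18
12 → 9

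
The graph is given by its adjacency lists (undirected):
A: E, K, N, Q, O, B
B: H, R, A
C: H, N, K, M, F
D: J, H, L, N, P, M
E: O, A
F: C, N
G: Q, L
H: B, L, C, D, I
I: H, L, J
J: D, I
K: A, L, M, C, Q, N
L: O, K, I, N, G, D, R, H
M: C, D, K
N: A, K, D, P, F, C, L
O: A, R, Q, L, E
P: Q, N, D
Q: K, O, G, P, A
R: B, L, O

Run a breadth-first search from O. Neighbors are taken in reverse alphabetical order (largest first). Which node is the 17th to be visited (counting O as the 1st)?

F

Visit O; enqueue R, Q, L, E, A → queue [R, Q, L, E, A]
Visit R; enqueue B → queue [Q, L, E, A, B]
Visit Q; enqueue P, K, G → queue [L, E, A, B, P, K, G]
Visit L; enqueue N, I, H, D → queue [E, A, B, P, K, G, N, I, H, D]
Visit E → queue [A, B, P, K, G, N, I, H, D]
Visit A → queue [B, P, K, G, N, I, H, D]
Visit B → queue [P, K, G, N, I, H, D]
Visit P → queue [K, G, N, I, H, D]
Visit K; enqueue M, C → queue [G, N, I, H, D, M, C]
Visit G → queue [N, I, H, D, M, C]
Visit N; enqueue F → queue [I, H, D, M, C, F]
Visit I; enqueue J → queue [H, D, M, C, F, J]
Visit H → queue [D, M, C, F, J]
Visit D → queue [M, C, F, J]
Visit M → queue [C, F, J]
Visit C → queue [F, J]
Visit F → queue [J]
Visit J → queue []

Visit order: O, R, Q, L, E, A, B, P, K, G, N, I, H, D, M, C, F, J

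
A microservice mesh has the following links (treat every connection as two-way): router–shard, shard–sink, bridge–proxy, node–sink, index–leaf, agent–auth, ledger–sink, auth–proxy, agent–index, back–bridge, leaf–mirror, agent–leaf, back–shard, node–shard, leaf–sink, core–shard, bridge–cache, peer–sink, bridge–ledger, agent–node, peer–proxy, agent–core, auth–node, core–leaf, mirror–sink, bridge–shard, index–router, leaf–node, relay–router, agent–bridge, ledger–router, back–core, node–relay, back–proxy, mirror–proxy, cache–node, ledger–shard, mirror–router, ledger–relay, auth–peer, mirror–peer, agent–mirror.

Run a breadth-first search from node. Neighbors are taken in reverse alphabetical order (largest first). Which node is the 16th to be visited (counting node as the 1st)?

Visit node; enqueue sink, shard, relay, leaf, cache, auth, agent → queue [sink, shard, relay, leaf, cache, auth, agent]
Visit sink; enqueue peer, mirror, ledger → queue [shard, relay, leaf, cache, auth, agent, peer, mirror, ledger]
Visit shard; enqueue router, core, bridge, back → queue [relay, leaf, cache, auth, agent, peer, mirror, ledger, router, core, bridge, back]
Visit relay → queue [leaf, cache, auth, agent, peer, mirror, ledger, router, core, bridge, back]
Visit leaf; enqueue index → queue [cache, auth, agent, peer, mirror, ledger, router, core, bridge, back, index]
Visit cache → queue [auth, agent, peer, mirror, ledger, router, core, bridge, back, index]
Visit auth; enqueue proxy → queue [agent, peer, mirror, ledger, router, core, bridge, back, index, proxy]
Visit agent → queue [peer, mirror, ledger, router, core, bridge, back, index, proxy]
Visit peer → queue [mirror, ledger, router, core, bridge, back, index, proxy]
Visit mirror → queue [ledger, router, core, bridge, back, index, proxy]
Visit ledger → queue [router, core, bridge, back, index, proxy]
Visit router → queue [core, bridge, back, index, proxy]
Visit core → queue [bridge, back, index, proxy]
Visit bridge → queue [back, index, proxy]
Visit back → queue [index, proxy]
Visit index → queue [proxy]
Visit proxy → queue []

Visit order: node, sink, shard, relay, leaf, cache, auth, agent, peer, mirror, ledger, router, core, bridge, back, index, proxy

index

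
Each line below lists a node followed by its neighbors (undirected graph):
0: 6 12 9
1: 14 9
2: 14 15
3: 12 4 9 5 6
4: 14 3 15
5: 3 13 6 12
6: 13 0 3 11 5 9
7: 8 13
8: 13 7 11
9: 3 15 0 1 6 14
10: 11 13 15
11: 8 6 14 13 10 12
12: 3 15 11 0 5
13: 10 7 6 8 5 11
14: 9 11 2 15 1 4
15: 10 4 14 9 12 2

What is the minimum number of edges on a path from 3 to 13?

2

Level 0: 3
Level 1: 4, 5, 6, 9, 12
Level 2: 0, 1, 11, 13, 14, 15
Level 3: 2, 7, 8, 10
13 first appears at level 2.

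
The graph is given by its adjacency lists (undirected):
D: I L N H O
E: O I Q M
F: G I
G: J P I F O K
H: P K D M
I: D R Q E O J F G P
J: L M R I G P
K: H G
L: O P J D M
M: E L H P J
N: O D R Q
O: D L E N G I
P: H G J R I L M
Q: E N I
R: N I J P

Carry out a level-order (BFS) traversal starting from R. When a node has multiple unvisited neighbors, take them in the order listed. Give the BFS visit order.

Visit R; enqueue N, I, J, P → queue [N, I, J, P]
Visit N; enqueue O, D, Q → queue [I, J, P, O, D, Q]
Visit I; enqueue E, F, G → queue [J, P, O, D, Q, E, F, G]
Visit J; enqueue L, M → queue [P, O, D, Q, E, F, G, L, M]
Visit P; enqueue H → queue [O, D, Q, E, F, G, L, M, H]
Visit O → queue [D, Q, E, F, G, L, M, H]
Visit D → queue [Q, E, F, G, L, M, H]
Visit Q → queue [E, F, G, L, M, H]
Visit E → queue [F, G, L, M, H]
Visit F → queue [G, L, M, H]
Visit G; enqueue K → queue [L, M, H, K]
Visit L → queue [M, H, K]
Visit M → queue [H, K]
Visit H → queue [K]
Visit K → queue []

R -> N -> I -> J -> P -> O -> D -> Q -> E -> F -> G -> L -> M -> H -> K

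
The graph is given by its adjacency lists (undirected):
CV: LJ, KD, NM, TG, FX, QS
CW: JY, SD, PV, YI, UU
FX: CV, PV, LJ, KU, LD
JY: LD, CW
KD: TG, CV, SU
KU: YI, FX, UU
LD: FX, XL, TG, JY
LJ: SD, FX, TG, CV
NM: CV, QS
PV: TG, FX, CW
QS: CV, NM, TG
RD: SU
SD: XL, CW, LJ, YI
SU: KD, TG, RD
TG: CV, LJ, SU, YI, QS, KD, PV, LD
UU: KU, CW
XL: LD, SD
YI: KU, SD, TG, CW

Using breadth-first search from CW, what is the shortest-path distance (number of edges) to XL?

Level 0: CW
Level 1: JY, PV, SD, UU, YI
Level 2: FX, KU, LD, LJ, TG, XL
Level 3: CV, KD, QS, SU
Level 4: NM, RD
XL first appears at level 2.

2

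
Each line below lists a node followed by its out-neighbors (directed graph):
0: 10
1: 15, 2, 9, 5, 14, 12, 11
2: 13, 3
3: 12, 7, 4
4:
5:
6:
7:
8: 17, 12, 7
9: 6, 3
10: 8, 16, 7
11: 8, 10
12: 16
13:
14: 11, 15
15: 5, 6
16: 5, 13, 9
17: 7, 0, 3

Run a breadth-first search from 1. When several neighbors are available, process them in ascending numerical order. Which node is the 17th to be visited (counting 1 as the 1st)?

17

Visit 1; enqueue 2, 5, 9, 11, 12, 14, 15 → queue [2, 5, 9, 11, 12, 14, 15]
Visit 2; enqueue 3, 13 → queue [5, 9, 11, 12, 14, 15, 3, 13]
Visit 5 → queue [9, 11, 12, 14, 15, 3, 13]
Visit 9; enqueue 6 → queue [11, 12, 14, 15, 3, 13, 6]
Visit 11; enqueue 8, 10 → queue [12, 14, 15, 3, 13, 6, 8, 10]
Visit 12; enqueue 16 → queue [14, 15, 3, 13, 6, 8, 10, 16]
Visit 14 → queue [15, 3, 13, 6, 8, 10, 16]
Visit 15 → queue [3, 13, 6, 8, 10, 16]
Visit 3; enqueue 4, 7 → queue [13, 6, 8, 10, 16, 4, 7]
Visit 13 → queue [6, 8, 10, 16, 4, 7]
Visit 6 → queue [8, 10, 16, 4, 7]
Visit 8; enqueue 17 → queue [10, 16, 4, 7, 17]
Visit 10 → queue [16, 4, 7, 17]
Visit 16 → queue [4, 7, 17]
Visit 4 → queue [7, 17]
Visit 7 → queue [17]
Visit 17; enqueue 0 → queue [0]
Visit 0 → queue []

Visit order: 1, 2, 5, 9, 11, 12, 14, 15, 3, 13, 6, 8, 10, 16, 4, 7, 17, 0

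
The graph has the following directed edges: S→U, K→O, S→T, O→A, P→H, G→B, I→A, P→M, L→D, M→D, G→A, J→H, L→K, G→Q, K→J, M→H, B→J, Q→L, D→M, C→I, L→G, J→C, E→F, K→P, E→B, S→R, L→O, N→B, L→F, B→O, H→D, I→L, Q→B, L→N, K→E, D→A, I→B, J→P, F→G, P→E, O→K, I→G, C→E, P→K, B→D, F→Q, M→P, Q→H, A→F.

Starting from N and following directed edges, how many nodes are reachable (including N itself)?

17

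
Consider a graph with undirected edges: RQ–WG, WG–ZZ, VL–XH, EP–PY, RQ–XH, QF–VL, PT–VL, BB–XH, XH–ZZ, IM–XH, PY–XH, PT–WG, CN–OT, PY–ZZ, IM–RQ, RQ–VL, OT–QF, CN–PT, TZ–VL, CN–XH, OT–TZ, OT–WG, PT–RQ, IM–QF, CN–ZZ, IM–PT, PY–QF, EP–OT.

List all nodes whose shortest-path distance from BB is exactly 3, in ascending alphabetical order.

EP, OT, PT, QF, TZ, WG

Level 0: BB
Level 1: XH
Level 2: CN, IM, PY, RQ, VL, ZZ
Level 3: EP, OT, PT, QF, TZ, WG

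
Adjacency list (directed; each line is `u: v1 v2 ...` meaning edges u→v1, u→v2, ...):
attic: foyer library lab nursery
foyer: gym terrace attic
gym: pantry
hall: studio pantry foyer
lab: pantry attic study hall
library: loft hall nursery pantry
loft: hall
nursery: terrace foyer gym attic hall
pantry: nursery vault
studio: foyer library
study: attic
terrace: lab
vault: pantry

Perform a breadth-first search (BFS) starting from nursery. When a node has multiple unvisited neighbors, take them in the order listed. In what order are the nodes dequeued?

nursery -> terrace -> foyer -> gym -> attic -> hall -> lab -> pantry -> library -> studio -> study -> vault -> loft

Visit nursery; enqueue terrace, foyer, gym, attic, hall → queue [terrace, foyer, gym, attic, hall]
Visit terrace; enqueue lab → queue [foyer, gym, attic, hall, lab]
Visit foyer → queue [gym, attic, hall, lab]
Visit gym; enqueue pantry → queue [attic, hall, lab, pantry]
Visit attic; enqueue library → queue [hall, lab, pantry, library]
Visit hall; enqueue studio → queue [lab, pantry, library, studio]
Visit lab; enqueue study → queue [pantry, library, studio, study]
Visit pantry; enqueue vault → queue [library, studio, study, vault]
Visit library; enqueue loft → queue [studio, study, vault, loft]
Visit studio → queue [study, vault, loft]
Visit study → queue [vault, loft]
Visit vault → queue [loft]
Visit loft → queue []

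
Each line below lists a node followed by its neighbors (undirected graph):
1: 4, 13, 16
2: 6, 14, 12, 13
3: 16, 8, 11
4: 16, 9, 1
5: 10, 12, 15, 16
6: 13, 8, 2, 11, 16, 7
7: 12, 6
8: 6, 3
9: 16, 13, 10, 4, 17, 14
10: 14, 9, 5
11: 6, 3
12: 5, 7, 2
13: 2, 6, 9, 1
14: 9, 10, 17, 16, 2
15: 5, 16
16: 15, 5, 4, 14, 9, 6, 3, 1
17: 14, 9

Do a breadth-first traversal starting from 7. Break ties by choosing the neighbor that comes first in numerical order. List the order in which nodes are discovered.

7 -> 6 -> 12 -> 2 -> 8 -> 11 -> 13 -> 16 -> 5 -> 14 -> 3 -> 1 -> 9 -> 4 -> 15 -> 10 -> 17

Visit 7; enqueue 6, 12 → queue [6, 12]
Visit 6; enqueue 2, 8, 11, 13, 16 → queue [12, 2, 8, 11, 13, 16]
Visit 12; enqueue 5 → queue [2, 8, 11, 13, 16, 5]
Visit 2; enqueue 14 → queue [8, 11, 13, 16, 5, 14]
Visit 8; enqueue 3 → queue [11, 13, 16, 5, 14, 3]
Visit 11 → queue [13, 16, 5, 14, 3]
Visit 13; enqueue 1, 9 → queue [16, 5, 14, 3, 1, 9]
Visit 16; enqueue 4, 15 → queue [5, 14, 3, 1, 9, 4, 15]
Visit 5; enqueue 10 → queue [14, 3, 1, 9, 4, 15, 10]
Visit 14; enqueue 17 → queue [3, 1, 9, 4, 15, 10, 17]
Visit 3 → queue [1, 9, 4, 15, 10, 17]
Visit 1 → queue [9, 4, 15, 10, 17]
Visit 9 → queue [4, 15, 10, 17]
Visit 4 → queue [15, 10, 17]
Visit 15 → queue [10, 17]
Visit 10 → queue [17]
Visit 17 → queue []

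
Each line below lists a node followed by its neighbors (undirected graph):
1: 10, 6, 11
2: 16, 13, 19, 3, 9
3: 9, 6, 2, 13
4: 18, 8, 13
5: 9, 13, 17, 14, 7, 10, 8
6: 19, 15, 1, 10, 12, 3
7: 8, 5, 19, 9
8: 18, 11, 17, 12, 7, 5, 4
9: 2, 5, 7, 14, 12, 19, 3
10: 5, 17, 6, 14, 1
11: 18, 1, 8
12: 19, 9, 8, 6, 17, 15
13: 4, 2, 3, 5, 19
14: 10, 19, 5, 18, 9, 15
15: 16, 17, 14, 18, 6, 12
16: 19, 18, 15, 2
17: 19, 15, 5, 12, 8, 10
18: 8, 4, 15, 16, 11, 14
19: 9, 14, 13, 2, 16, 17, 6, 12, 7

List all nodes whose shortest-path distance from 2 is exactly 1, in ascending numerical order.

3, 9, 13, 16, 19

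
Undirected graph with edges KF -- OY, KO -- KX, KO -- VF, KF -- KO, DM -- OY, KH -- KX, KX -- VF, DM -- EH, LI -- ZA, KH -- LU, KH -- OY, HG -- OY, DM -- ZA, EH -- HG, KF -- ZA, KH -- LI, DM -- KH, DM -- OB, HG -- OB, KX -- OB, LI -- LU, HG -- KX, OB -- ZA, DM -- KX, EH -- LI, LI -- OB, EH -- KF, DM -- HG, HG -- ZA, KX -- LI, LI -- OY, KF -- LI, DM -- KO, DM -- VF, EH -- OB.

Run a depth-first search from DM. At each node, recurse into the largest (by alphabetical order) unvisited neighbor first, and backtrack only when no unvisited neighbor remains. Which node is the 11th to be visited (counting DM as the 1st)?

KF

Visit DM
DM → ZA
ZA → OB
OB → LI
LI → OY
OY → KH
KH → LU
KH → KX
KX → VF
VF → KO
KO → KF
KF → EH
EH → HG

Visit order: DM, ZA, OB, LI, OY, KH, LU, KX, VF, KO, KF, EH, HG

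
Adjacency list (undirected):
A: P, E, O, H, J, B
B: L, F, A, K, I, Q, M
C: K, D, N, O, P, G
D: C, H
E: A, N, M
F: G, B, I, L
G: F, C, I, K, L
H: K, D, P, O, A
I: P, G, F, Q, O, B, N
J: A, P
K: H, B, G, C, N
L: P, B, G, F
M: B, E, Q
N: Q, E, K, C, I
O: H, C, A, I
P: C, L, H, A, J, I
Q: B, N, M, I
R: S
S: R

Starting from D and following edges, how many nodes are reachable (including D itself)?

17

BFS from D visits: D, C, H, K, N, O, P, G, A, B, Q, E, I, L, J, F, M
Reachable nodes: 17 of 19 total.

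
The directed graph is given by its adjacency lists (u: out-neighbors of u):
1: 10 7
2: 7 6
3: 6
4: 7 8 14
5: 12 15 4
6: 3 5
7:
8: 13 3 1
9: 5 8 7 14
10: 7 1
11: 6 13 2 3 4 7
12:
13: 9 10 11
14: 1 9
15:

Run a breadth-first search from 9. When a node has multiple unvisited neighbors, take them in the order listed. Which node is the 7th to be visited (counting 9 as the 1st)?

15

Visit 9; enqueue 5, 8, 7, 14 → queue [5, 8, 7, 14]
Visit 5; enqueue 12, 15, 4 → queue [8, 7, 14, 12, 15, 4]
Visit 8; enqueue 13, 3, 1 → queue [7, 14, 12, 15, 4, 13, 3, 1]
Visit 7 → queue [14, 12, 15, 4, 13, 3, 1]
Visit 14 → queue [12, 15, 4, 13, 3, 1]
Visit 12 → queue [15, 4, 13, 3, 1]
Visit 15 → queue [4, 13, 3, 1]
Visit 4 → queue [13, 3, 1]
Visit 13; enqueue 10, 11 → queue [3, 1, 10, 11]
Visit 3; enqueue 6 → queue [1, 10, 11, 6]
Visit 1 → queue [10, 11, 6]
Visit 10 → queue [11, 6]
Visit 11; enqueue 2 → queue [6, 2]
Visit 6 → queue [2]
Visit 2 → queue []

Visit order: 9, 5, 8, 7, 14, 12, 15, 4, 13, 3, 1, 10, 11, 6, 2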